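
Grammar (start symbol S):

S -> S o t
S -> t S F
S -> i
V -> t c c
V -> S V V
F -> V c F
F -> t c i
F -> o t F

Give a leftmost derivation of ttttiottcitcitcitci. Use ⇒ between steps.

S ⇒ tSF ⇒ ttSFF ⇒ tttSFFF ⇒ ttttSFFFF ⇒ ttttSotFFFF ⇒ ttttiotFFFF ⇒ ttttiottciFFF ⇒ ttttiottcitciFF ⇒ ttttiottcitcitciF ⇒ ttttiottcitcitcitci

S ⇒ tSF   [S -> t S F]
tSF ⇒ ttSFF   [S -> t S F]
ttSFF ⇒ tttSFFF   [S -> t S F]
tttSFFF ⇒ ttttSFFFF   [S -> t S F]
ttttSFFFF ⇒ ttttSotFFFF   [S -> S o t]
ttttSotFFFF ⇒ ttttiotFFFF   [S -> i]
ttttiotFFFF ⇒ ttttiottciFFF   [F -> t c i]
ttttiottciFFF ⇒ ttttiottcitciFF   [F -> t c i]
ttttiottcitciFF ⇒ ttttiottcitcitciF   [F -> t c i]
ttttiottcitcitciF ⇒ ttttiottcitcitcitci   [F -> t c i]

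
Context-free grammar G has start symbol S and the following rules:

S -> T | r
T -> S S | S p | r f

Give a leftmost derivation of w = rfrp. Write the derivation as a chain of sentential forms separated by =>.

S => T => Sp => Tp => SSp => TSp => rfSp => rfrp

S => T   [S -> T]
T => Sp   [T -> S p]
Sp => Tp   [S -> T]
Tp => SSp   [T -> S S]
SSp => TSp   [S -> T]
TSp => rfSp   [T -> r f]
rfSp => rfrp   [S -> r]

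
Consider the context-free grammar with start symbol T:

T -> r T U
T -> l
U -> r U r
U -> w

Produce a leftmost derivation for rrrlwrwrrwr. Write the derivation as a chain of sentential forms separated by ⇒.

T ⇒ rTU ⇒ rrTUU ⇒ rrrTUUU ⇒ rrrlUUU ⇒ rrrlwUU ⇒ rrrlwrUrU ⇒ rrrlwrwrU ⇒ rrrlwrwrrUr ⇒ rrrlwrwrrwr

T ⇒ rTU   [T -> r T U]
rTU ⇒ rrTUU   [T -> r T U]
rrTUU ⇒ rrrTUUU   [T -> r T U]
rrrTUUU ⇒ rrrlUUU   [T -> l]
rrrlUUU ⇒ rrrlwUU   [U -> w]
rrrlwUU ⇒ rrrlwrUrU   [U -> r U r]
rrrlwrUrU ⇒ rrrlwrwrU   [U -> w]
rrrlwrwrU ⇒ rrrlwrwrrUr   [U -> r U r]
rrrlwrwrrUr ⇒ rrrlwrwrrwr   [U -> w]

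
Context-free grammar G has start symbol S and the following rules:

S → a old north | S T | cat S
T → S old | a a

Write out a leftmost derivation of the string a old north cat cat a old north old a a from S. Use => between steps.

S => S T => S T T => a old north T T => a old north S old T => a old north cat S old T => a old north cat cat S old T => a old north cat cat a old north old T => a old north cat cat a old north old a a

S => S T   [S → S T]
S T => S T T   [S → S T]
S T T => a old north T T   [S → a old north]
a old north T T => a old north S old T   [T → S old]
a old north S old T => a old north cat S old T   [S → cat S]
a old north cat S old T => a old north cat cat S old T   [S → cat S]
a old north cat cat S old T => a old north cat cat a old north old T   [S → a old north]
a old north cat cat a old north old T => a old north cat cat a old north old a a   [T → a a]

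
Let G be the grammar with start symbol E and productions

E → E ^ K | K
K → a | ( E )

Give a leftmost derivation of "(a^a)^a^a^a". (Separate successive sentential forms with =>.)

E => E^K => E^K^K => E^K^K^K => K^K^K^K => (E)^K^K^K => (E^K)^K^K^K => (K^K)^K^K^K => (a^K)^K^K^K => (a^a)^K^K^K => (a^a)^a^K^K => (a^a)^a^a^K => (a^a)^a^a^a

E => E^K   [E → E ^ K]
E^K => E^K^K   [E → E ^ K]
E^K^K => E^K^K^K   [E → E ^ K]
E^K^K^K => K^K^K^K   [E → K]
K^K^K^K => (E)^K^K^K   [K → ( E )]
(E)^K^K^K => (E^K)^K^K^K   [E → E ^ K]
(E^K)^K^K^K => (K^K)^K^K^K   [E → K]
(K^K)^K^K^K => (a^K)^K^K^K   [K → a]
(a^K)^K^K^K => (a^a)^K^K^K   [K → a]
(a^a)^K^K^K => (a^a)^a^K^K   [K → a]
(a^a)^a^K^K => (a^a)^a^a^K   [K → a]
(a^a)^a^a^K => (a^a)^a^a^a   [K → a]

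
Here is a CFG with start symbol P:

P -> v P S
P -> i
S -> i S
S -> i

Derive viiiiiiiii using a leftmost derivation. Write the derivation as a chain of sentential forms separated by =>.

P => vPS => viS => viiS => viiiS => viiiiS => viiiiiS => viiiiiiS => viiiiiiiS => viiiiiiiiS => viiiiiiiii

P => vPS   [P -> v P S]
vPS => viS   [P -> i]
viS => viiS   [S -> i S]
viiS => viiiS   [S -> i S]
viiiS => viiiiS   [S -> i S]
viiiiS => viiiiiS   [S -> i S]
viiiiiS => viiiiiiS   [S -> i S]
viiiiiiS => viiiiiiiS   [S -> i S]
viiiiiiiS => viiiiiiiiS   [S -> i S]
viiiiiiiiS => viiiiiiiii   [S -> i]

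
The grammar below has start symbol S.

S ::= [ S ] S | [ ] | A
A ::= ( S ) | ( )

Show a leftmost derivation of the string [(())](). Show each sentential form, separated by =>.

S => [S]S   [S ::= [ S ] S]
[S]S => [A]S   [S ::= A]
[A]S => [(S)]S   [A ::= ( S )]
[(S)]S => [(A)]S   [S ::= A]
[(A)]S => [(())]S   [A ::= ( )]
[(())]S => [(())]A   [S ::= A]
[(())]A => [(())]()   [A ::= ( )]

S=>[S]S=>[A]S=>[(S)]S=>[(A)]S=>[(())]S=>[(())]A=>[(())]()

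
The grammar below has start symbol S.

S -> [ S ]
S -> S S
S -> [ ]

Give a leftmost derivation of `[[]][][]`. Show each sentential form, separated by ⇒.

S⇒SS⇒SSS⇒[S]SS⇒[[]]SS⇒[[]][]S⇒[[]][][]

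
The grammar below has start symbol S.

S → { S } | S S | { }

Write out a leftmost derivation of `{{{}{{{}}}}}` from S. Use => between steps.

S => {S}   [S → { S }]
{S} => {{S}}   [S → { S }]
{{S}} => {{SS}}   [S → S S]
{{SS}} => {{{}S}}   [S → { }]
{{{}S}} => {{{}{S}}}   [S → { S }]
{{{}{S}}} => {{{}{{S}}}}   [S → { S }]
{{{}{{S}}}} => {{{}{{{}}}}}   [S → { }]

S=>{S}=>{{S}}=>{{SS}}=>{{{}S}}=>{{{}{S}}}=>{{{}{{S}}}}=>{{{}{{{}}}}}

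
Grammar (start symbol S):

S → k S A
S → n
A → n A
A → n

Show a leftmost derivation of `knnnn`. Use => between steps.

S=>kSA=>knA=>knnA=>knnnA=>knnnn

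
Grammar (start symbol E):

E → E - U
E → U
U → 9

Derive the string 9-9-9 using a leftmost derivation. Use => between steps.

E=>E-U=>E-U-U=>U-U-U=>9-U-U=>9-9-U=>9-9-9

E => E-U   [E → E - U]
E-U => E-U-U   [E → E - U]
E-U-U => U-U-U   [E → U]
U-U-U => 9-U-U   [U → 9]
9-U-U => 9-9-U   [U → 9]
9-9-U => 9-9-9   [U → 9]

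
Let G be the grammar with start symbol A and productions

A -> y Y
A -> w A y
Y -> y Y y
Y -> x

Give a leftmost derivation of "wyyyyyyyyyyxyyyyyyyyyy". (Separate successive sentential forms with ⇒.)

A ⇒ wAy ⇒ wyYy ⇒ wyyYyy ⇒ wyyyYyyy ⇒ wyyyyYyyyy ⇒ wyyyyyYyyyyy ⇒ wyyyyyyYyyyyyy ⇒ wyyyyyyyYyyyyyyy ⇒ wyyyyyyyyYyyyyyyyy ⇒ wyyyyyyyyyYyyyyyyyyy ⇒ wyyyyyyyyyyYyyyyyyyyyy ⇒ wyyyyyyyyyyxyyyyyyyyyy

A ⇒ wAy   [A -> w A y]
wAy ⇒ wyYy   [A -> y Y]
wyYy ⇒ wyyYyy   [Y -> y Y y]
wyyYyy ⇒ wyyyYyyy   [Y -> y Y y]
wyyyYyyy ⇒ wyyyyYyyyy   [Y -> y Y y]
wyyyyYyyyy ⇒ wyyyyyYyyyyy   [Y -> y Y y]
wyyyyyYyyyyy ⇒ wyyyyyyYyyyyyy   [Y -> y Y y]
wyyyyyyYyyyyyy ⇒ wyyyyyyyYyyyyyyy   [Y -> y Y y]
wyyyyyyyYyyyyyyy ⇒ wyyyyyyyyYyyyyyyyy   [Y -> y Y y]
wyyyyyyyyYyyyyyyyy ⇒ wyyyyyyyyyYyyyyyyyyy   [Y -> y Y y]
wyyyyyyyyyYyyyyyyyyy ⇒ wyyyyyyyyyyYyyyyyyyyyy   [Y -> y Y y]
wyyyyyyyyyyYyyyyyyyyyy ⇒ wyyyyyyyyyyxyyyyyyyyyy   [Y -> x]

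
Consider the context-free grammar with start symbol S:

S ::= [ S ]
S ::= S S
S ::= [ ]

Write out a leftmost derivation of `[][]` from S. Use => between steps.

S=>SS=>[]S=>[][]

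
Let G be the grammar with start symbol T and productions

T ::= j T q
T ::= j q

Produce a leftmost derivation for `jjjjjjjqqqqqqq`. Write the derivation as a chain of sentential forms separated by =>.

T => jTq   [T ::= j T q]
jTq => jjTqq   [T ::= j T q]
jjTqq => jjjTqqq   [T ::= j T q]
jjjTqqq => jjjjTqqqq   [T ::= j T q]
jjjjTqqqq => jjjjjTqqqqq   [T ::= j T q]
jjjjjTqqqqq => jjjjjjTqqqqqq   [T ::= j T q]
jjjjjjTqqqqqq => jjjjjjjqqqqqqq   [T ::= j q]

T=>jTq=>jjTqq=>jjjTqqq=>jjjjTqqqq=>jjjjjTqqqqq=>jjjjjjTqqqqqq=>jjjjjjjqqqqqqq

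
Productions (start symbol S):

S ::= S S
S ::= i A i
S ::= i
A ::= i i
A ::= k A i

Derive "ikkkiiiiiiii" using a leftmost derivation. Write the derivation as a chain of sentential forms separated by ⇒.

S ⇒ SS ⇒ iAiS ⇒ ikAiiS ⇒ ikkAiiiS ⇒ ikkkAiiiiS ⇒ ikkkiiiiiiS ⇒ ikkkiiiiiiSS ⇒ ikkkiiiiiiiS ⇒ ikkkiiiiiiii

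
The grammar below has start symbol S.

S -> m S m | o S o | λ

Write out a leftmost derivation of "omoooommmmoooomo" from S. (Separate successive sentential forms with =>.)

S => oSo   [S -> o S o]
oSo => omSmo   [S -> m S m]
omSmo => omoSomo   [S -> o S o]
omoSomo => omooSoomo   [S -> o S o]
omooSoomo => omoooSooomo   [S -> o S o]
omoooSooomo => omooooSoooomo   [S -> o S o]
omooooSoooomo => omoooomSmoooomo   [S -> m S m]
omoooomSmoooomo => omoooommSmmoooomo   [S -> m S m]
omoooommSmmoooomo => omoooommmmoooomo   [S -> λ]

S => oSo => omSmo => omoSomo => omooSoomo => omoooSooomo => omooooSoooomo => omoooomSmoooomo => omoooommSmmoooomo => omoooommmmoooomo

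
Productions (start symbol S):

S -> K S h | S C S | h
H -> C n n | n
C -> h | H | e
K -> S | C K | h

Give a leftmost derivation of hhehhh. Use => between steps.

S => KSh   [S -> K S h]
KSh => CKSh   [K -> C K]
CKSh => hKSh   [C -> h]
hKSh => hSSh   [K -> S]
hSSh => hSCSSh   [S -> S C S]
hSCSSh => hhCSSh   [S -> h]
hhCSSh => hheSSh   [C -> e]
hheSSh => hhehSh   [S -> h]
hhehSh => hhehhh   [S -> h]

S => KSh => CKSh => hKSh => hSSh => hSCSSh => hhCSSh => hheSSh => hhehSh => hhehhh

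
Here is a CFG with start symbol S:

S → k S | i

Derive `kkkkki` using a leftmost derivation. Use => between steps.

S => kS => kkS => kkkS => kkkkS => kkkkkS => kkkkki

S => kS   [S → k S]
kS => kkS   [S → k S]
kkS => kkkS   [S → k S]
kkkS => kkkkS   [S → k S]
kkkkS => kkkkkS   [S → k S]
kkkkkS => kkkkki   [S → i]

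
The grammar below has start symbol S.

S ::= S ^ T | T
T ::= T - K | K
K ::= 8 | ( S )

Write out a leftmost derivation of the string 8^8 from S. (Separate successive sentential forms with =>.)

S => S^T   [S ::= S ^ T]
S^T => T^T   [S ::= T]
T^T => K^T   [T ::= K]
K^T => 8^T   [K ::= 8]
8^T => 8^K   [T ::= K]
8^K => 8^8   [K ::= 8]

S=>S^T=>T^T=>K^T=>8^T=>8^K=>8^8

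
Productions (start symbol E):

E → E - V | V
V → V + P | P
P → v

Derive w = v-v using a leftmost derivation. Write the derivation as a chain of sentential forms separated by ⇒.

E ⇒ E-V   [E → E - V]
E-V ⇒ V-V   [E → V]
V-V ⇒ P-V   [V → P]
P-V ⇒ v-V   [P → v]
v-V ⇒ v-P   [V → P]
v-P ⇒ v-v   [P → v]

E ⇒ E-V ⇒ V-V ⇒ P-V ⇒ v-V ⇒ v-P ⇒ v-v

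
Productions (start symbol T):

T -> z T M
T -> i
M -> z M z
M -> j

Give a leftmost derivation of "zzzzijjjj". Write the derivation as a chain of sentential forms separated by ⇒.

T⇒zTM⇒zzTMM⇒zzzTMMM⇒zzzzTMMMM⇒zzzziMMMM⇒zzzzijMMM⇒zzzzijjMM⇒zzzzijjjM⇒zzzzijjjj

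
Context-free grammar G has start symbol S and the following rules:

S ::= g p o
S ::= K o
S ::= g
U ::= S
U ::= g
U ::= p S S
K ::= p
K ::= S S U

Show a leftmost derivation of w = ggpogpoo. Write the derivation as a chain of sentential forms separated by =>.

S => Ko   [S ::= K o]
Ko => SSUo   [K ::= S S U]
SSUo => gSUo   [S ::= g]
gSUo => ggpoUo   [S ::= g p o]
ggpoUo => ggpoSo   [U ::= S]
ggpoSo => ggpogpoo   [S ::= g p o]

S => Ko => SSUo => gSUo => ggpoUo => ggpoSo => ggpogpoo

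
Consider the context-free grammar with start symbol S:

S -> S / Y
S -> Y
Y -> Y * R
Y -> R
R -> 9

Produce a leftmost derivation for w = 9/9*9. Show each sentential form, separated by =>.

S => S/Y => Y/Y => R/Y => 9/Y => 9/Y*R => 9/R*R => 9/9*R => 9/9*9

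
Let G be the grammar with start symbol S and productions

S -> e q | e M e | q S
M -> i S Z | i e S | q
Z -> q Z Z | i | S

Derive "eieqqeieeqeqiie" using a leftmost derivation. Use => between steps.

S => eMe => eiSZe => eieqZe => eieqqZZe => eieqqSZe => eieqqeMeZe => eieqqeieSeZe => eieqqeieeqeZe => eieqqeieeqeqZZe => eieqqeieeqeqiZe => eieqqeieeqeqiie

S => eMe   [S -> e M e]
eMe => eiSZe   [M -> i S Z]
eiSZe => eieqZe   [S -> e q]
eieqZe => eieqqZZe   [Z -> q Z Z]
eieqqZZe => eieqqSZe   [Z -> S]
eieqqSZe => eieqqeMeZe   [S -> e M e]
eieqqeMeZe => eieqqeieSeZe   [M -> i e S]
eieqqeieSeZe => eieqqeieeqeZe   [S -> e q]
eieqqeieeqeZe => eieqqeieeqeqZZe   [Z -> q Z Z]
eieqqeieeqeqZZe => eieqqeieeqeqiZe   [Z -> i]
eieqqeieeqeqiZe => eieqqeieeqeqiie   [Z -> i]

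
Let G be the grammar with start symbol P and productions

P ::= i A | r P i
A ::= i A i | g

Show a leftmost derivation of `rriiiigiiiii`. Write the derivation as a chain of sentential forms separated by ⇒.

P ⇒ rPi ⇒ rrPii ⇒ rriAii ⇒ rriiAiii ⇒ rriiiAiiii ⇒ rriiiiAiiiii ⇒ rriiiigiiiii

P ⇒ rPi   [P ::= r P i]
rPi ⇒ rrPii   [P ::= r P i]
rrPii ⇒ rriAii   [P ::= i A]
rriAii ⇒ rriiAiii   [A ::= i A i]
rriiAiii ⇒ rriiiAiiii   [A ::= i A i]
rriiiAiiii ⇒ rriiiiAiiiii   [A ::= i A i]
rriiiiAiiiii ⇒ rriiiigiiiii   [A ::= g]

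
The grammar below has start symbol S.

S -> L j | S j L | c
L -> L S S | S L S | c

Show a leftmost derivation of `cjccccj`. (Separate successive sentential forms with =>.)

S => Lj => LSSj => SLSSSj => LjLSSSj => cjLSSSj => cjcSSSj => cjccSSj => cjcccSj => cjccccj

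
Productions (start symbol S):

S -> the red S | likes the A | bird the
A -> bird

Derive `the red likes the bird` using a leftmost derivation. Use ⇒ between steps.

S ⇒ the red S ⇒ the red likes the A ⇒ the red likes the bird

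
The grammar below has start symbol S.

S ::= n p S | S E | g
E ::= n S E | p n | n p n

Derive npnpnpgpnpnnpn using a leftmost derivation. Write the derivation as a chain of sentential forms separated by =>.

S => npS   [S ::= n p S]
npS => npnpS   [S ::= n p S]
npnpS => npnpSE   [S ::= S E]
npnpSE => npnpnpSE   [S ::= n p S]
npnpnpSE => npnpnpSEE   [S ::= S E]
npnpnpSEE => npnpnpSEEE   [S ::= S E]
npnpnpSEEE => npnpnpgEEE   [S ::= g]
npnpnpgEEE => npnpnpgpnEE   [E ::= p n]
npnpnpgpnEE => npnpnpgpnpnE   [E ::= p n]
npnpnpgpnpnE => npnpnpgpnpnnpn   [E ::= n p n]

S => npS => npnpS => npnpSE => npnpnpSE => npnpnpSEE => npnpnpSEEE => npnpnpgEEE => npnpnpgpnEE => npnpnpgpnpnE => npnpnpgpnpnnpn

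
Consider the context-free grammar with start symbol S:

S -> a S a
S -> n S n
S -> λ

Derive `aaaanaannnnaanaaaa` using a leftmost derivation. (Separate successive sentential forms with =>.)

S => aSa => aaSaa => aaaSaaa => aaaaSaaaa => aaaanSnaaaa => aaaanaSanaaaa => aaaanaaSaanaaaa => aaaanaanSnaanaaaa => aaaanaannSnnaanaaaa => aaaanaannnnaanaaaa

S => aSa   [S -> a S a]
aSa => aaSaa   [S -> a S a]
aaSaa => aaaSaaa   [S -> a S a]
aaaSaaa => aaaaSaaaa   [S -> a S a]
aaaaSaaaa => aaaanSnaaaa   [S -> n S n]
aaaanSnaaaa => aaaanaSanaaaa   [S -> a S a]
aaaanaSanaaaa => aaaanaaSaanaaaa   [S -> a S a]
aaaanaaSaanaaaa => aaaanaanSnaanaaaa   [S -> n S n]
aaaanaanSnaanaaaa => aaaanaannSnnaanaaaa   [S -> n S n]
aaaanaannSnnaanaaaa => aaaanaannnnaanaaaa   [S -> λ]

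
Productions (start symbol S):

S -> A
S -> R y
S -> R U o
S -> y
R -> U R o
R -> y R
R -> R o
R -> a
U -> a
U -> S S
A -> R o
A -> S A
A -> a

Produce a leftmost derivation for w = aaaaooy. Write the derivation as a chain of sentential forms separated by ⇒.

S ⇒ Ry ⇒ URoy ⇒ aRoy ⇒ aURooy ⇒ aSSRooy ⇒ aASRooy ⇒ aaSRooy ⇒ aaARooy ⇒ aaaRooy ⇒ aaaaooy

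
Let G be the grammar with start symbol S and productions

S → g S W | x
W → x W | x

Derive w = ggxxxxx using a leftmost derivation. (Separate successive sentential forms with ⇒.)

S ⇒ gSW   [S → g S W]
gSW ⇒ ggSWW   [S → g S W]
ggSWW ⇒ ggxWW   [S → x]
ggxWW ⇒ ggxxWW   [W → x W]
ggxxWW ⇒ ggxxxWW   [W → x W]
ggxxxWW ⇒ ggxxxxW   [W → x]
ggxxxxW ⇒ ggxxxxx   [W → x]

S⇒gSW⇒ggSWW⇒ggxWW⇒ggxxWW⇒ggxxxWW⇒ggxxxxW⇒ggxxxxx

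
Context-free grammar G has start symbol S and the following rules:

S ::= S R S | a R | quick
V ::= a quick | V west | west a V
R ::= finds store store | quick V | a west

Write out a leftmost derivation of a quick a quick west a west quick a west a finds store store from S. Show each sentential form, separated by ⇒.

S ⇒ S R S   [S ::= S R S]
S R S ⇒ S R S R S   [S ::= S R S]
S R S R S ⇒ a R R S R S   [S ::= a R]
a R R S R S ⇒ a quick V R S R S   [R ::= quick V]
a quick V R S R S ⇒ a quick V west R S R S   [V ::= V west]
a quick V west R S R S ⇒ a quick a quick west R S R S   [V ::= a quick]
a quick a quick west R S R S ⇒ a quick a quick west a west S R S   [R ::= a west]
a quick a quick west a west S R S ⇒ a quick a quick west a west quick R S   [S ::= quick]
a quick a quick west a west quick R S ⇒ a quick a quick west a west quick a west S   [R ::= a west]
a quick a quick west a west quick a west S ⇒ a quick a quick west a west quick a west a R   [S ::= a R]
a quick a quick west a west quick a west a R ⇒ a quick a quick west a west quick a west a finds store store   [R ::= finds store store]

S ⇒ S R S ⇒ S R S R S ⇒ a R R S R S ⇒ a quick V R S R S ⇒ a quick V west R S R S ⇒ a quick a quick west R S R S ⇒ a quick a quick west a west S R S ⇒ a quick a quick west a west quick R S ⇒ a quick a quick west a west quick a west S ⇒ a quick a quick west a west quick a west a R ⇒ a quick a quick west a west quick a west a finds store store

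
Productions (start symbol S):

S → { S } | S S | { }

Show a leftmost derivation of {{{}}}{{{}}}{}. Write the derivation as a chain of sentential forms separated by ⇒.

S ⇒ SS ⇒ {S}S ⇒ {{S}}S ⇒ {{{}}}S ⇒ {{{}}}SS ⇒ {{{}}}{S}S ⇒ {{{}}}{{S}}S ⇒ {{{}}}{{{}}}S ⇒ {{{}}}{{{}}}{}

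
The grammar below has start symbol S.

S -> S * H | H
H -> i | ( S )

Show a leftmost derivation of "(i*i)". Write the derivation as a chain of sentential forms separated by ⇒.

S ⇒ H   [S -> H]
H ⇒ (S)   [H -> ( S )]
(S) ⇒ (S*H)   [S -> S * H]
(S*H) ⇒ (H*H)   [S -> H]
(H*H) ⇒ (i*H)   [H -> i]
(i*H) ⇒ (i*i)   [H -> i]

S ⇒ H ⇒ (S) ⇒ (S*H) ⇒ (H*H) ⇒ (i*H) ⇒ (i*i)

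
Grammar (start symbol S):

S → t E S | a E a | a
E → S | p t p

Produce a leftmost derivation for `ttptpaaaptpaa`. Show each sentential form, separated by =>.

S => tES => tSS => ttESS => ttptpSS => ttptpaS => ttptpaaEa => ttptpaaSa => ttptpaaaEaa => ttptpaaaptpaa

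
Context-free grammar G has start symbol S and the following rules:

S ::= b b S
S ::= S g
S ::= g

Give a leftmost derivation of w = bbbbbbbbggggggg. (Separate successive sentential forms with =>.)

S => Sg => bbSg => bbbbSg => bbbbSgg => bbbbbbSgg => bbbbbbbbSgg => bbbbbbbbSggg => bbbbbbbbSgggg => bbbbbbbbSggggg => bbbbbbbbSgggggg => bbbbbbbbggggggg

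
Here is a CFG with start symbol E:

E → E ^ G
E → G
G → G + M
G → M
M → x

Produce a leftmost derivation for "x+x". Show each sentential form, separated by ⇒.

E ⇒ G   [E → G]
G ⇒ G+M   [G → G + M]
G+M ⇒ M+M   [G → M]
M+M ⇒ x+M   [M → x]
x+M ⇒ x+x   [M → x]

E⇒G⇒G+M⇒M+M⇒x+M⇒x+x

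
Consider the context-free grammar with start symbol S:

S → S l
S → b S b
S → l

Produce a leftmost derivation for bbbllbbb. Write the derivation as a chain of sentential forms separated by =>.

S => bSb   [S → b S b]
bSb => bbSbb   [S → b S b]
bbSbb => bbbSbbb   [S → b S b]
bbbSbbb => bbbSlbbb   [S → S l]
bbbSlbbb => bbbllbbb   [S → l]

S => bSb => bbSbb => bbbSbbb => bbbSlbbb => bbbllbbb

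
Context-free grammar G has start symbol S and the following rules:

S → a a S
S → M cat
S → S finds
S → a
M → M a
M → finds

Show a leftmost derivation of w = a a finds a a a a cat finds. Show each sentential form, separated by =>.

S => a a S   [S → a a S]
a a S => a a S finds   [S → S finds]
a a S finds => a a M cat finds   [S → M cat]
a a M cat finds => a a M a cat finds   [M → M a]
a a M a cat finds => a a M a a cat finds   [M → M a]
a a M a a cat finds => a a M a a a cat finds   [M → M a]
a a M a a a cat finds => a a M a a a a cat finds   [M → M a]
a a M a a a a cat finds => a a finds a a a a cat finds   [M → finds]

S => a a S => a a S finds => a a M cat finds => a a M a cat finds => a a M a a cat finds => a a M a a a cat finds => a a M a a a a cat finds => a a finds a a a a cat finds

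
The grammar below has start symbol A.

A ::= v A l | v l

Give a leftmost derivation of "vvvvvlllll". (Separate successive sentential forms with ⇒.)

A ⇒ vAl ⇒ vvAll ⇒ vvvAlll ⇒ vvvvAllll ⇒ vvvvvlllll

A ⇒ vAl   [A ::= v A l]
vAl ⇒ vvAll   [A ::= v A l]
vvAll ⇒ vvvAlll   [A ::= v A l]
vvvAlll ⇒ vvvvAllll   [A ::= v A l]
vvvvAllll ⇒ vvvvvlllll   [A ::= v l]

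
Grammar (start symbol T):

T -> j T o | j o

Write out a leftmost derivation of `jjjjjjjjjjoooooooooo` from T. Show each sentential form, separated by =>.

T=>jTo=>jjToo=>jjjTooo=>jjjjToooo=>jjjjjTooooo=>jjjjjjToooooo=>jjjjjjjTooooooo=>jjjjjjjjToooooooo=>jjjjjjjjjTooooooooo=>jjjjjjjjjjoooooooooo

T => jTo   [T -> j T o]
jTo => jjToo   [T -> j T o]
jjToo => jjjTooo   [T -> j T o]
jjjTooo => jjjjToooo   [T -> j T o]
jjjjToooo => jjjjjTooooo   [T -> j T o]
jjjjjTooooo => jjjjjjToooooo   [T -> j T o]
jjjjjjToooooo => jjjjjjjTooooooo   [T -> j T o]
jjjjjjjTooooooo => jjjjjjjjToooooooo   [T -> j T o]
jjjjjjjjToooooooo => jjjjjjjjjTooooooooo   [T -> j T o]
jjjjjjjjjTooooooooo => jjjjjjjjjjoooooooooo   [T -> j o]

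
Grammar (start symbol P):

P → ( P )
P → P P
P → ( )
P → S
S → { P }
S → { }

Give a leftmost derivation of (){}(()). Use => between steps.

P => PP => ()P => ()PP => ()SP => (){}P => (){}(P) => (){}(())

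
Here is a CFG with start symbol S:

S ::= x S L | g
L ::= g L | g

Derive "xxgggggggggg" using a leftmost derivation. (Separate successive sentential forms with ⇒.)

S ⇒ xSL   [S ::= x S L]
xSL ⇒ xxSLL   [S ::= x S L]
xxSLL ⇒ xxgLL   [S ::= g]
xxgLL ⇒ xxggLL   [L ::= g L]
xxggLL ⇒ xxgggLL   [L ::= g L]
xxgggLL ⇒ xxggggLL   [L ::= g L]
xxggggLL ⇒ xxgggggLL   [L ::= g L]
xxgggggLL ⇒ xxggggggLL   [L ::= g L]
xxggggggLL ⇒ xxgggggggLL   [L ::= g L]
xxgggggggLL ⇒ xxggggggggLL   [L ::= g L]
xxggggggggLL ⇒ xxgggggggggL   [L ::= g]
xxgggggggggL ⇒ xxgggggggggg   [L ::= g]

S⇒xSL⇒xxSLL⇒xxgLL⇒xxggLL⇒xxgggLL⇒xxggggLL⇒xxgggggLL⇒xxggggggLL⇒xxgggggggLL⇒xxggggggggLL⇒xxgggggggggL⇒xxgggggggggg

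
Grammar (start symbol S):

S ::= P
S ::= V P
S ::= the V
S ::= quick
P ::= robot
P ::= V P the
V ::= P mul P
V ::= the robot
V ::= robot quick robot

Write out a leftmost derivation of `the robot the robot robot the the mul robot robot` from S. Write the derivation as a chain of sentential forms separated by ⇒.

S ⇒ V P   [S ::= V P]
V P ⇒ P mul P P   [V ::= P mul P]
P mul P P ⇒ V P the mul P P   [P ::= V P the]
V P the mul P P ⇒ the robot P the mul P P   [V ::= the robot]
the robot P the mul P P ⇒ the robot V P the the mul P P   [P ::= V P the]
the robot V P the the mul P P ⇒ the robot the robot P the the mul P P   [V ::= the robot]
the robot the robot P the the mul P P ⇒ the robot the robot robot the the mul P P   [P ::= robot]
the robot the robot robot the the mul P P ⇒ the robot the robot robot the the mul robot P   [P ::= robot]
the robot the robot robot the the mul robot P ⇒ the robot the robot robot the the mul robot robot   [P ::= robot]

S ⇒ V P ⇒ P mul P P ⇒ V P the mul P P ⇒ the robot P the mul P P ⇒ the robot V P the the mul P P ⇒ the robot the robot P the the mul P P ⇒ the robot the robot robot the the mul P P ⇒ the robot the robot robot the the mul robot P ⇒ the robot the robot robot the the mul robot robot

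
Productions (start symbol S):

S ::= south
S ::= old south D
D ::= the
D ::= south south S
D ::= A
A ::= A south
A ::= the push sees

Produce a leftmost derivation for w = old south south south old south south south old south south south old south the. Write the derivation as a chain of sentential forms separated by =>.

S => old south D => old south south south S => old south south south old south D => old south south south old south south south S => old south south south old south south south old south D => old south south south old south south south old south south south S => old south south south old south south south old south south south old south D => old south south south old south south south old south south south old south the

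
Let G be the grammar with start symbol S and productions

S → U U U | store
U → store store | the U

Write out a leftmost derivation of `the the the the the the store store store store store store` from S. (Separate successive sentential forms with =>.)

S => U U U => the U U U => the the U U U => the the the U U U => the the the the U U U => the the the the the U U U => the the the the the the U U U => the the the the the the store store U U => the the the the the the store store store store U => the the the the the the store store store store store store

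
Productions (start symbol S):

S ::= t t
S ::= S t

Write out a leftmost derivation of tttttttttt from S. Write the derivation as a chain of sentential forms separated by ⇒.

S ⇒ St   [S ::= S t]
St ⇒ Stt   [S ::= S t]
Stt ⇒ Sttt   [S ::= S t]
Sttt ⇒ Stttt   [S ::= S t]
Stttt ⇒ Sttttt   [S ::= S t]
Sttttt ⇒ Stttttt   [S ::= S t]
Stttttt ⇒ Sttttttt   [S ::= S t]
Sttttttt ⇒ Stttttttt   [S ::= S t]
Stttttttt ⇒ tttttttttt   [S ::= t t]

S⇒St⇒Stt⇒Sttt⇒Stttt⇒Sttttt⇒Stttttt⇒Sttttttt⇒Stttttttt⇒tttttttttt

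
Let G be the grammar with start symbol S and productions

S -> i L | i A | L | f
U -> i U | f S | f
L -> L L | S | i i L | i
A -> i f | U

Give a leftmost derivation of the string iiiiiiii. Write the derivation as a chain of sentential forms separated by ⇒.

S ⇒ L ⇒ LL ⇒ LLL ⇒ LLLL ⇒ iiLLLL ⇒ iiiiLLLL ⇒ iiiiiLLL ⇒ iiiiiiLL ⇒ iiiiiiiL ⇒ iiiiiiii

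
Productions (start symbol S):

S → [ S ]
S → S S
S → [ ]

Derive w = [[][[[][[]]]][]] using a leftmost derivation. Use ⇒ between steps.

S ⇒ [S] ⇒ [SS] ⇒ [SSS] ⇒ [[]SS] ⇒ [[][S]S] ⇒ [[][[S]]S] ⇒ [[][[SS]]S] ⇒ [[][[[]S]]S] ⇒ [[][[[][S]]]S] ⇒ [[][[[][[]]]]S] ⇒ [[][[[][[]]]][]]

S ⇒ [S]   [S → [ S ]]
[S] ⇒ [SS]   [S → S S]
[SS] ⇒ [SSS]   [S → S S]
[SSS] ⇒ [[]SS]   [S → [ ]]
[[]SS] ⇒ [[][S]S]   [S → [ S ]]
[[][S]S] ⇒ [[][[S]]S]   [S → [ S ]]
[[][[S]]S] ⇒ [[][[SS]]S]   [S → S S]
[[][[SS]]S] ⇒ [[][[[]S]]S]   [S → [ ]]
[[][[[]S]]S] ⇒ [[][[[][S]]]S]   [S → [ S ]]
[[][[[][S]]]S] ⇒ [[][[[][[]]]]S]   [S → [ ]]
[[][[[][[]]]]S] ⇒ [[][[[][[]]]][]]   [S → [ ]]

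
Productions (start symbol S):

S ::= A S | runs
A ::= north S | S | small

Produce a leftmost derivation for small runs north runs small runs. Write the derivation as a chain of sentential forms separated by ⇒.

S ⇒ A S ⇒ S S ⇒ A S S ⇒ small S S ⇒ small runs S ⇒ small runs A S ⇒ small runs north S S ⇒ small runs north runs S ⇒ small runs north runs A S ⇒ small runs north runs small S ⇒ small runs north runs small runs

S ⇒ A S   [S ::= A S]
A S ⇒ S S   [A ::= S]
S S ⇒ A S S   [S ::= A S]
A S S ⇒ small S S   [A ::= small]
small S S ⇒ small runs S   [S ::= runs]
small runs S ⇒ small runs A S   [S ::= A S]
small runs A S ⇒ small runs north S S   [A ::= north S]
small runs north S S ⇒ small runs north runs S   [S ::= runs]
small runs north runs S ⇒ small runs north runs A S   [S ::= A S]
small runs north runs A S ⇒ small runs north runs small S   [A ::= small]
small runs north runs small S ⇒ small runs north runs small runs   [S ::= runs]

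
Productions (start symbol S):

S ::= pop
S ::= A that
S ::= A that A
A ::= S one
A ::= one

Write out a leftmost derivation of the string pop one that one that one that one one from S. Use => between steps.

S => A that A   [S ::= A that A]
A that A => S one that A   [A ::= S one]
S one that A => A that one that A   [S ::= A that]
A that one that A => S one that one that A   [A ::= S one]
S one that one that A => pop one that one that A   [S ::= pop]
pop one that one that A => pop one that one that S one   [A ::= S one]
pop one that one that S one => pop one that one that A that A one   [S ::= A that A]
pop one that one that A that A one => pop one that one that one that A one   [A ::= one]
pop one that one that one that A one => pop one that one that one that one one   [A ::= one]

S => A that A => S one that A => A that one that A => S one that one that A => pop one that one that A => pop one that one that S one => pop one that one that A that A one => pop one that one that one that A one => pop one that one that one that one one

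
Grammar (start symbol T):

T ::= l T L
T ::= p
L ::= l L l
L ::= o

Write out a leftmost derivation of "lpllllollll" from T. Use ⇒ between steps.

T ⇒ lTL   [T ::= l T L]
lTL ⇒ lpL   [T ::= p]
lpL ⇒ lplLl   [L ::= l L l]
lplLl ⇒ lpllLll   [L ::= l L l]
lpllLll ⇒ lplllLlll   [L ::= l L l]
lplllLlll ⇒ lpllllLllll   [L ::= l L l]
lpllllLllll ⇒ lpllllollll   [L ::= o]

T ⇒ lTL ⇒ lpL ⇒ lplLl ⇒ lpllLll ⇒ lplllLlll ⇒ lpllllLllll ⇒ lpllllollll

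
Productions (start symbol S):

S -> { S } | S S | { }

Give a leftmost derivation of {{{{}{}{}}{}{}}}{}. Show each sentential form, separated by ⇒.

S ⇒ SS   [S -> S S]
SS ⇒ {S}S   [S -> { S }]
{S}S ⇒ {{S}}S   [S -> { S }]
{{S}}S ⇒ {{SS}}S   [S -> S S]
{{SS}}S ⇒ {{SSS}}S   [S -> S S]
{{SSS}}S ⇒ {{{S}SS}}S   [S -> { S }]
{{{S}SS}}S ⇒ {{{SS}SS}}S   [S -> S S]
{{{SS}SS}}S ⇒ {{{SSS}SS}}S   [S -> S S]
{{{SSS}SS}}S ⇒ {{{{}SS}SS}}S   [S -> { }]
{{{{}SS}SS}}S ⇒ {{{{}{}S}SS}}S   [S -> { }]
{{{{}{}S}SS}}S ⇒ {{{{}{}{}}SS}}S   [S -> { }]
{{{{}{}{}}SS}}S ⇒ {{{{}{}{}}{}S}}S   [S -> { }]
{{{{}{}{}}{}S}}S ⇒ {{{{}{}{}}{}{}}}S   [S -> { }]
{{{{}{}{}}{}{}}}S ⇒ {{{{}{}{}}{}{}}}{}   [S -> { }]

S ⇒ SS ⇒ {S}S ⇒ {{S}}S ⇒ {{SS}}S ⇒ {{SSS}}S ⇒ {{{S}SS}}S ⇒ {{{SS}SS}}S ⇒ {{{SSS}SS}}S ⇒ {{{{}SS}SS}}S ⇒ {{{{}{}S}SS}}S ⇒ {{{{}{}{}}SS}}S ⇒ {{{{}{}{}}{}S}}S ⇒ {{{{}{}{}}{}{}}}S ⇒ {{{{}{}{}}{}{}}}{}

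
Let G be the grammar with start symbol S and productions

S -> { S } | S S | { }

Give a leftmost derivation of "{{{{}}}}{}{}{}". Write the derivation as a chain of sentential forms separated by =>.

S => SS => SSS => SSSS => {S}SSS => {{S}}SSS => {{{S}}}SSS => {{{{}}}}SSS => {{{{}}}}{}SS => {{{{}}}}{}{}S => {{{{}}}}{}{}{}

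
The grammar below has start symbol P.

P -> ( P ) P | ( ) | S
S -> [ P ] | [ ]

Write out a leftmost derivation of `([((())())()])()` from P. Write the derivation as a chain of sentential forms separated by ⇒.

P⇒(P)P⇒(S)P⇒([P])P⇒([(P)P])P⇒([((P)P)P])P⇒([((())P)P])P⇒([((())())P])P⇒([((())())()])P⇒([((())())()])()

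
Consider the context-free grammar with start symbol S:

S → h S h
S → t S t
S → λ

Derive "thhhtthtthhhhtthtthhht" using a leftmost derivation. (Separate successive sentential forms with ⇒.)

S ⇒ tSt   [S → t S t]
tSt ⇒ thSht   [S → h S h]
thSht ⇒ thhShht   [S → h S h]
thhShht ⇒ thhhShhht   [S → h S h]
thhhShhht ⇒ thhhtSthhht   [S → t S t]
thhhtSthhht ⇒ thhhttStthhht   [S → t S t]
thhhttStthhht ⇒ thhhtthShtthhht   [S → h S h]
thhhtthShtthhht ⇒ thhhtthtSthtthhht   [S → t S t]
thhhtthtSthtthhht ⇒ thhhtthttStthtthhht   [S → t S t]
thhhtthttStthtthhht ⇒ thhhtthtthShtthtthhht   [S → h S h]
thhhtthtthShtthtthhht ⇒ thhhtthtthhShhtthtthhht   [S → h S h]
thhhtthtthhShhtthtthhht ⇒ thhhtthtthhhhtthtthhht   [S → λ]

S⇒tSt⇒thSht⇒thhShht⇒thhhShhht⇒thhhtSthhht⇒thhhttStthhht⇒thhhtthShtthhht⇒thhhtthtSthtthhht⇒thhhtthttStthtthhht⇒thhhtthtthShtthtthhht⇒thhhtthtthhShhtthtthhht⇒thhhtthtthhhhtthtthhht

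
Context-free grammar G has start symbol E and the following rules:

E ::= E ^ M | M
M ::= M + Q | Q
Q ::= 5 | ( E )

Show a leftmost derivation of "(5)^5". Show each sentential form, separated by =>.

E => E^M   [E ::= E ^ M]
E^M => M^M   [E ::= M]
M^M => Q^M   [M ::= Q]
Q^M => (E)^M   [Q ::= ( E )]
(E)^M => (M)^M   [E ::= M]
(M)^M => (Q)^M   [M ::= Q]
(Q)^M => (5)^M   [Q ::= 5]
(5)^M => (5)^Q   [M ::= Q]
(5)^Q => (5)^5   [Q ::= 5]

E=>E^M=>M^M=>Q^M=>(E)^M=>(M)^M=>(Q)^M=>(5)^M=>(5)^Q=>(5)^5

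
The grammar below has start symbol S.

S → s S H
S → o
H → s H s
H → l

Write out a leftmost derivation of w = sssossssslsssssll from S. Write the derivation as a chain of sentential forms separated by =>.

S => sSH => ssSHH => sssSHHH => sssoHHH => sssosHsHH => sssossHssHH => sssosssHsssHH => sssossssHssssHH => sssosssssHsssssHH => sssossssslsssssHH => sssossssslssssslH => sssossssslsssssll

S => sSH   [S → s S H]
sSH => ssSHH   [S → s S H]
ssSHH => sssSHHH   [S → s S H]
sssSHHH => sssoHHH   [S → o]
sssoHHH => sssosHsHH   [H → s H s]
sssosHsHH => sssossHssHH   [H → s H s]
sssossHssHH => sssosssHsssHH   [H → s H s]
sssosssHsssHH => sssossssHssssHH   [H → s H s]
sssossssHssssHH => sssosssssHsssssHH   [H → s H s]
sssosssssHsssssHH => sssossssslsssssHH   [H → l]
sssossssslsssssHH => sssossssslssssslH   [H → l]
sssossssslssssslH => sssossssslsssssll   [H → l]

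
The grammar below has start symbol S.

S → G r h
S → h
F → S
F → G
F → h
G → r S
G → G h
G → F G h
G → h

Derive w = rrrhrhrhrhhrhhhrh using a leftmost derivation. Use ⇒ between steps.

S ⇒ Grh ⇒ Ghrh ⇒ Ghhrh ⇒ rShhrh ⇒ rGrhhhrh ⇒ rFGhrhhhrh ⇒ rSGhrhhhrh ⇒ rGrhGhrhhhrh ⇒ rrSrhGhrhhhrh ⇒ rrGrhrhGhrhhhrh ⇒ rrrSrhrhGhrhhhrh ⇒ rrrhrhrhGhrhhhrh ⇒ rrrhrhrhrShrhhhrh ⇒ rrrhrhrhrhhrhhhrh

S ⇒ Grh   [S → G r h]
Grh ⇒ Ghrh   [G → G h]
Ghrh ⇒ Ghhrh   [G → G h]
Ghhrh ⇒ rShhrh   [G → r S]
rShhrh ⇒ rGrhhhrh   [S → G r h]
rGrhhhrh ⇒ rFGhrhhhrh   [G → F G h]
rFGhrhhhrh ⇒ rSGhrhhhrh   [F → S]
rSGhrhhhrh ⇒ rGrhGhrhhhrh   [S → G r h]
rGrhGhrhhhrh ⇒ rrSrhGhrhhhrh   [G → r S]
rrSrhGhrhhhrh ⇒ rrGrhrhGhrhhhrh   [S → G r h]
rrGrhrhGhrhhhrh ⇒ rrrSrhrhGhrhhhrh   [G → r S]
rrrSrhrhGhrhhhrh ⇒ rrrhrhrhGhrhhhrh   [S → h]
rrrhrhrhGhrhhhrh ⇒ rrrhrhrhrShrhhhrh   [G → r S]
rrrhrhrhrShrhhhrh ⇒ rrrhrhrhrhhrhhhrh   [S → h]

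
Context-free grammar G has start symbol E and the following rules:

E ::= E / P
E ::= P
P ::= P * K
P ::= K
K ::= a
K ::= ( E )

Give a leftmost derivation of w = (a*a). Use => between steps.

E => P   [E ::= P]
P => K   [P ::= K]
K => (E)   [K ::= ( E )]
(E) => (P)   [E ::= P]
(P) => (P*K)   [P ::= P * K]
(P*K) => (K*K)   [P ::= K]
(K*K) => (a*K)   [K ::= a]
(a*K) => (a*a)   [K ::= a]

E => P => K => (E) => (P) => (P*K) => (K*K) => (a*K) => (a*a)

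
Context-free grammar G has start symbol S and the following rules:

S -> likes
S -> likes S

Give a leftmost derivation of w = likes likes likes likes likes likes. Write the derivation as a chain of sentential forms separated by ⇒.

S ⇒ likes S   [S -> likes S]
likes S ⇒ likes likes S   [S -> likes S]
likes likes S ⇒ likes likes likes S   [S -> likes S]
likes likes likes S ⇒ likes likes likes likes S   [S -> likes S]
likes likes likes likes S ⇒ likes likes likes likes likes S   [S -> likes S]
likes likes likes likes likes S ⇒ likes likes likes likes likes likes   [S -> likes]

S ⇒ likes S ⇒ likes likes S ⇒ likes likes likes S ⇒ likes likes likes likes S ⇒ likes likes likes likes likes S ⇒ likes likes likes likes likes likes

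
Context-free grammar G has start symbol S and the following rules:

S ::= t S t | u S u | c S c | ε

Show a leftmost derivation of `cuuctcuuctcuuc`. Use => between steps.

S => cSc => cuSuc => cuuSuuc => cuucScuuc => cuuctStcuuc => cuuctcSctcuuc => cuuctcuSuctcuuc => cuuctcuuctcuuc

S => cSc   [S ::= c S c]
cSc => cuSuc   [S ::= u S u]
cuSuc => cuuSuuc   [S ::= u S u]
cuuSuuc => cuucScuuc   [S ::= c S c]
cuucScuuc => cuuctStcuuc   [S ::= t S t]
cuuctStcuuc => cuuctcSctcuuc   [S ::= c S c]
cuuctcSctcuuc => cuuctcuSuctcuuc   [S ::= u S u]
cuuctcuSuctcuuc => cuuctcuuctcuuc   [S ::= ε]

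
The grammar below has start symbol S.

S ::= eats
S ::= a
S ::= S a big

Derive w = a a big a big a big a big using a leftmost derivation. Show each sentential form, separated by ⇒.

S ⇒ S a big   [S ::= S a big]
S a big ⇒ S a big a big   [S ::= S a big]
S a big a big ⇒ S a big a big a big   [S ::= S a big]
S a big a big a big ⇒ S a big a big a big a big   [S ::= S a big]
S a big a big a big a big ⇒ a a big a big a big a big   [S ::= a]

S ⇒ S a big ⇒ S a big a big ⇒ S a big a big a big ⇒ S a big a big a big a big ⇒ a a big a big a big a big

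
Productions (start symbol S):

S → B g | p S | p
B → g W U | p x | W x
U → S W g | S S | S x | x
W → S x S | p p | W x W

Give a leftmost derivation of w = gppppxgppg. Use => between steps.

S => Bg => gWUg => gppUg => gppSSg => gpppSSg => gpppBgSg => gppppxgSg => gppppxgpSg => gppppxgppg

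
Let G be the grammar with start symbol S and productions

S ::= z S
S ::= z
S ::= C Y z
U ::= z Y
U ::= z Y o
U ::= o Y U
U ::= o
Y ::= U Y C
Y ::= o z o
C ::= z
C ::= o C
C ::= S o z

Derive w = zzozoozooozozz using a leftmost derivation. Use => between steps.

S => CYz   [S ::= C Y z]
CYz => SozYz   [C ::= S o z]
SozYz => zSozYz   [S ::= z S]
zSozYz => zzozYz   [S ::= z]
zzozYz => zzozUYCz   [Y ::= U Y C]
zzozUYCz => zzozoYUYCz   [U ::= o Y U]
zzozoYUYCz => zzozoozoUYCz   [Y ::= o z o]
zzozoozoUYCz => zzozoozooYCz   [U ::= o]
zzozoozooYCz => zzozoozooozoCz   [Y ::= o z o]
zzozoozooozoCz => zzozoozooozozz   [C ::= z]

S => CYz => SozYz => zSozYz => zzozYz => zzozUYCz => zzozoYUYCz => zzozoozoUYCz => zzozoozooYCz => zzozoozooozoCz => zzozoozooozozz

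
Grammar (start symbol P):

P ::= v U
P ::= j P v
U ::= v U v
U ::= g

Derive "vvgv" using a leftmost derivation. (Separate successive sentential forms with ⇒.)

P⇒vU⇒vvUv⇒vvgv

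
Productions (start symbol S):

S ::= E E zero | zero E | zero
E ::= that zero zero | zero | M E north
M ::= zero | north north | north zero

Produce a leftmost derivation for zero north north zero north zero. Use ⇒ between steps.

S ⇒ E E zero ⇒ zero E zero ⇒ zero M E north zero ⇒ zero north north E north zero ⇒ zero north north zero north zero

S ⇒ E E zero   [S ::= E E zero]
E E zero ⇒ zero E zero   [E ::= zero]
zero E zero ⇒ zero M E north zero   [E ::= M E north]
zero M E north zero ⇒ zero north north E north zero   [M ::= north north]
zero north north E north zero ⇒ zero north north zero north zero   [E ::= zero]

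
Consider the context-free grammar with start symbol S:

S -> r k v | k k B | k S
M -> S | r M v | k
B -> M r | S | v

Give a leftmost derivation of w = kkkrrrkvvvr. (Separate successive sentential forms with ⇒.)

S⇒kS⇒kkkB⇒kkkMr⇒kkkrMvr⇒kkkrrMvvr⇒kkkrrSvvr⇒kkkrrrkvvvr

S ⇒ kS   [S -> k S]
kS ⇒ kkkB   [S -> k k B]
kkkB ⇒ kkkMr   [B -> M r]
kkkMr ⇒ kkkrMvr   [M -> r M v]
kkkrMvr ⇒ kkkrrMvvr   [M -> r M v]
kkkrrMvvr ⇒ kkkrrSvvr   [M -> S]
kkkrrSvvr ⇒ kkkrrrkvvvr   [S -> r k v]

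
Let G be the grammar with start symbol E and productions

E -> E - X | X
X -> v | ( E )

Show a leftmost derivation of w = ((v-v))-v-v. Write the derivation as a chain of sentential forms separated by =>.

E => E-X => E-X-X => X-X-X => (E)-X-X => (X)-X-X => ((E))-X-X => ((E-X))-X-X => ((X-X))-X-X => ((v-X))-X-X => ((v-v))-X-X => ((v-v))-v-X => ((v-v))-v-v

E => E-X   [E -> E - X]
E-X => E-X-X   [E -> E - X]
E-X-X => X-X-X   [E -> X]
X-X-X => (E)-X-X   [X -> ( E )]
(E)-X-X => (X)-X-X   [E -> X]
(X)-X-X => ((E))-X-X   [X -> ( E )]
((E))-X-X => ((E-X))-X-X   [E -> E - X]
((E-X))-X-X => ((X-X))-X-X   [E -> X]
((X-X))-X-X => ((v-X))-X-X   [X -> v]
((v-X))-X-X => ((v-v))-X-X   [X -> v]
((v-v))-X-X => ((v-v))-v-X   [X -> v]
((v-v))-v-X => ((v-v))-v-v   [X -> v]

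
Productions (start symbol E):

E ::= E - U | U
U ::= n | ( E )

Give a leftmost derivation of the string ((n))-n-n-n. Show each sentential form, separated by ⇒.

E ⇒ E-U   [E ::= E - U]
E-U ⇒ E-U-U   [E ::= E - U]
E-U-U ⇒ E-U-U-U   [E ::= E - U]
E-U-U-U ⇒ U-U-U-U   [E ::= U]
U-U-U-U ⇒ (E)-U-U-U   [U ::= ( E )]
(E)-U-U-U ⇒ (U)-U-U-U   [E ::= U]
(U)-U-U-U ⇒ ((E))-U-U-U   [U ::= ( E )]
((E))-U-U-U ⇒ ((U))-U-U-U   [E ::= U]
((U))-U-U-U ⇒ ((n))-U-U-U   [U ::= n]
((n))-U-U-U ⇒ ((n))-n-U-U   [U ::= n]
((n))-n-U-U ⇒ ((n))-n-n-U   [U ::= n]
((n))-n-n-U ⇒ ((n))-n-n-n   [U ::= n]

E ⇒ E-U ⇒ E-U-U ⇒ E-U-U-U ⇒ U-U-U-U ⇒ (E)-U-U-U ⇒ (U)-U-U-U ⇒ ((E))-U-U-U ⇒ ((U))-U-U-U ⇒ ((n))-U-U-U ⇒ ((n))-n-U-U ⇒ ((n))-n-n-U ⇒ ((n))-n-n-n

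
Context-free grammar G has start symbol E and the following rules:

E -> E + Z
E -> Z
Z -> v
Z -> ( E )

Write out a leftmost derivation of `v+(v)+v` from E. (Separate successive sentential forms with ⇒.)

E ⇒ E+Z ⇒ E+Z+Z ⇒ Z+Z+Z ⇒ v+Z+Z ⇒ v+(E)+Z ⇒ v+(Z)+Z ⇒ v+(v)+Z ⇒ v+(v)+v

E ⇒ E+Z   [E -> E + Z]
E+Z ⇒ E+Z+Z   [E -> E + Z]
E+Z+Z ⇒ Z+Z+Z   [E -> Z]
Z+Z+Z ⇒ v+Z+Z   [Z -> v]
v+Z+Z ⇒ v+(E)+Z   [Z -> ( E )]
v+(E)+Z ⇒ v+(Z)+Z   [E -> Z]
v+(Z)+Z ⇒ v+(v)+Z   [Z -> v]
v+(v)+Z ⇒ v+(v)+v   [Z -> v]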